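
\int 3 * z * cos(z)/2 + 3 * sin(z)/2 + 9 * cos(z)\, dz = (3*z/2 + 9)*sin(z) + C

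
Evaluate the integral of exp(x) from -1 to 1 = E - exp(-1)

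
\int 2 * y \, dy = y^2 + C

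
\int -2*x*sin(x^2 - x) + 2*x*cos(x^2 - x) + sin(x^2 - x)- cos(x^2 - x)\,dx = sqrt(2)*cos(-x^2 + x + pi/4) + C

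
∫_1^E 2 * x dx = -1 + exp(2)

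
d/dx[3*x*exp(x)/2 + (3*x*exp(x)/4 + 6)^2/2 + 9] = 9*x^2*exp(2*x)/16 + 9*x*exp(2*x)/16 + 6*x*exp(x) + 6*exp(x)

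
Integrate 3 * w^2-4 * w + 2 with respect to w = w^3 - 2*w^2 + 2*w + C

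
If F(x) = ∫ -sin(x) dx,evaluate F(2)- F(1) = -cos(1) + cos(2)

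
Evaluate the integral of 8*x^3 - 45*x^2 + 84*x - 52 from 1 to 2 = -1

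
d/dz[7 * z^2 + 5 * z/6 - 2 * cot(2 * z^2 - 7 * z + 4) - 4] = 8*z*cot(2*z^2 - 7*z + 4)^2 + 22*z - 14*cot(2*z^2 - 7*z + 4)^2 - 79/6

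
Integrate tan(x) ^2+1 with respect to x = tan(x) + C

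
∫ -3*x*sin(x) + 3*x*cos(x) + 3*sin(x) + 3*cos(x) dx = 3*sqrt(2)*x*sin(x + pi/4) + C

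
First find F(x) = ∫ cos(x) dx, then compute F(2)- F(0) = sin(2)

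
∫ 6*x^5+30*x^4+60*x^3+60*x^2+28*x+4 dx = x^6 + 6*x^5 + 15*x^4 + 20*x^3 + 14*x^2 + 4*x + C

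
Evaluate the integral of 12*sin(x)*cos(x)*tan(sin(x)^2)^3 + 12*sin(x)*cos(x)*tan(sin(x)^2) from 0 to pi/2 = 3*tan(1)^2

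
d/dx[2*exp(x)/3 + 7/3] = 2*exp(x)/3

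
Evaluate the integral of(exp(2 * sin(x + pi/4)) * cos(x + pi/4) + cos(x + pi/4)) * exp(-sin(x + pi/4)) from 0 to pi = -2*exp(sqrt(2)/2) + 2*exp(-sqrt(2)/2)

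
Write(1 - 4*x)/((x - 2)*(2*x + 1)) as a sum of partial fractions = -6/(5*(2*x + 1)) - 7/(5*(x - 2))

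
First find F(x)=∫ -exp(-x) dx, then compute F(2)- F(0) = -1 + exp(-2)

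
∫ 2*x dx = x^2 + C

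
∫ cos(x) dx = sin(x) + C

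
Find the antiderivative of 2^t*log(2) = 2^t + C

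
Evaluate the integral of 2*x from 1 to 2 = 3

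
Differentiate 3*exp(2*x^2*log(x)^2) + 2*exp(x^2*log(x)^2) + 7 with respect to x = 12*x*exp(2*x^2*log(x)^2)*log(x)^2 + 12*x*exp(2*x^2*log(x)^2)*log(x) + 4*x*exp(x^2*log(x)^2)*log(x)^2 + 4*x*exp(x^2*log(x)^2)*log(x)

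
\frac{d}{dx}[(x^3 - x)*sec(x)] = (x^3*sin(x)/cos(x) + 3*x^2 - x*sin(x)/cos(x) - 1)/cos(x)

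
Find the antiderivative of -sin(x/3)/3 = cos(x/3) + C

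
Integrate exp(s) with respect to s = exp(s) + C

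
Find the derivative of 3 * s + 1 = 3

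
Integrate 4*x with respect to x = 2*x^2 + C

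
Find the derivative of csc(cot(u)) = cos(1/tan(u))/(sin(u)^2*sin(1/tan(u))^2)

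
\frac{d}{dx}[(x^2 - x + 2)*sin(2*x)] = 2*x^2*cos(2*x) - 2*sqrt(2)*x*cos(2*x + pi/4) - sin(2*x) + 4*cos(2*x)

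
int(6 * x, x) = 3*x^2 + C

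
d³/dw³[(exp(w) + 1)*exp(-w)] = -exp(-w)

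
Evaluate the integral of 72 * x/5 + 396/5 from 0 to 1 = 432/5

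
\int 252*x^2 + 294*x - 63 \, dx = 84*x^3 + 147*x^2 - 63*x + C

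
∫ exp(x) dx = exp(x) + C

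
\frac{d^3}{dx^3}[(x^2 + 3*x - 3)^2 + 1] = 24*x + 36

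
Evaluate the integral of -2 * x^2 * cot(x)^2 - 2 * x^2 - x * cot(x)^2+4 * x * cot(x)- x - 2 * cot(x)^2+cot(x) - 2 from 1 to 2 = 12*cot(2) - 5*cot(1)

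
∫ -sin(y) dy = cos(y) + C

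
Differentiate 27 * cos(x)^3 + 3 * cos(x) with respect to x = 81*sin(x)^3 - 84*sin(x)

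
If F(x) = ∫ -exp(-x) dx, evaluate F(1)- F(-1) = -E + exp(-1)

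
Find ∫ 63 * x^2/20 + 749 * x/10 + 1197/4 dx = 21*x^3/20 + 749*x^2/20 + 1197*x/4 + C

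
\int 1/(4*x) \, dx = log(x)/4 + C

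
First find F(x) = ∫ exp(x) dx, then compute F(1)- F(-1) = E - exp(-1)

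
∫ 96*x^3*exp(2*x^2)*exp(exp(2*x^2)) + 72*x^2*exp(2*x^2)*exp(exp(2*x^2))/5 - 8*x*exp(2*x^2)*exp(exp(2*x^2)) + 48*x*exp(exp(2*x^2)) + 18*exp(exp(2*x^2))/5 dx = (24*x^2 + 18*x/5 - 2)*exp(exp(2*x^2)) + C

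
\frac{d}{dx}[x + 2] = 1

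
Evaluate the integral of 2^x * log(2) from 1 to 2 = 2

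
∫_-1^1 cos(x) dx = 2*sin(1)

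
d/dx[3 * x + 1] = 3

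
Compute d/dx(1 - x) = -1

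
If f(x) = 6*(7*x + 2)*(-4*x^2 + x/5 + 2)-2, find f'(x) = -504*x^2 - 396*x/5 + 432/5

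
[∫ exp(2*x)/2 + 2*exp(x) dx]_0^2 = -25/4 + (2 + exp(2)/2)^2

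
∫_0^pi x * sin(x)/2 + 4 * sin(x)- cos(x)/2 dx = pi/2 + 8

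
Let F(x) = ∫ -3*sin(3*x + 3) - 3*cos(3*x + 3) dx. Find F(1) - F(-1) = -1 - sin(6) + cos(6)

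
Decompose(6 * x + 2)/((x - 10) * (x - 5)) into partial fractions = -32/(5*(x - 5)) + 62/(5*(x - 10))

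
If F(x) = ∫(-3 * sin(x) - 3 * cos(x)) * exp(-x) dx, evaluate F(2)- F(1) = -3*exp(-1)*cos(1) + 3*exp(-2)*cos(2)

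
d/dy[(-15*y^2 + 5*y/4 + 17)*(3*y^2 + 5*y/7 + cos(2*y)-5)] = -180*y^3 + 30*y^2*sin(2*y) - 585*y^2/28 - 5*y*sin(2*y)/2 - 30*y*cos(2*y) + 3553*y/14 - 34*sin(2*y) + 5*cos(2*y)/4 + 165/28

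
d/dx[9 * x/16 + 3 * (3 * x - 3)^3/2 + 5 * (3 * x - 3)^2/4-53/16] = 243*x^2/2 - 441*x/2 + 1593/16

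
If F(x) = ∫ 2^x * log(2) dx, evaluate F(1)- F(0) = 1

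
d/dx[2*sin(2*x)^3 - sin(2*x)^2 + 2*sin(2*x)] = 12*sin(2*x)^2*cos(2*x) - 2*sin(4*x) + 4*cos(2*x)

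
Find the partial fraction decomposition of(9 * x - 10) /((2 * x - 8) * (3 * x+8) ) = 51/(20*(3*x + 8)) + 13/(20*(x - 4))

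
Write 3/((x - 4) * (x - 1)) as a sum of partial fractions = -1/(x - 1) + 1/(x - 4)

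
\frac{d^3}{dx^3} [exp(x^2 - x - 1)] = (8*x^3 - 12*x^2 + 18*x - 7)*exp(x^2 - x - 1)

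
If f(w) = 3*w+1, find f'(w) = 3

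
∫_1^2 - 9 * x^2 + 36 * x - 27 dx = 6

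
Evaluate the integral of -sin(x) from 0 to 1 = -1 + cos(1)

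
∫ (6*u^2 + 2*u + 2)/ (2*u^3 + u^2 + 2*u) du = log(u*(2*u^2 + u + 2)) + C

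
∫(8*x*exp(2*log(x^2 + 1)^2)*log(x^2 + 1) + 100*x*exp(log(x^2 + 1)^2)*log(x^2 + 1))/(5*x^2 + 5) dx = (exp(log(x^2 + 1)^2) + 25)*exp(log(x^2 + 1)^2)/5 + C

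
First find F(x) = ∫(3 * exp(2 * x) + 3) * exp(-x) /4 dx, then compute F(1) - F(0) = -3*exp(-1)/4 + 3*E/4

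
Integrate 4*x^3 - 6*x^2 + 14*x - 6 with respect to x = x^4 - 2*x^3 + 7*x^2 - 6*x + C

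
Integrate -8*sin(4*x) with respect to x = 2*cos(4*x) + C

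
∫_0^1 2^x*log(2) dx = 1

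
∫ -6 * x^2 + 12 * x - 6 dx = -2*x^3 + 6*x^2 - 6*x + C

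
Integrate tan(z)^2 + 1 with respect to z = tan(z) + C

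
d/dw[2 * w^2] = 4*w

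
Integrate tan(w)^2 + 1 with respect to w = tan(w) + C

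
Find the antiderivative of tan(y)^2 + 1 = tan(y) + C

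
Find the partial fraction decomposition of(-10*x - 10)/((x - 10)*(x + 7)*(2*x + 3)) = -20/(253*(2*x + 3)) + 60/(187*(x + 7)) - 110/(391*(x - 10))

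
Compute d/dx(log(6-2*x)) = 1/(x - 3)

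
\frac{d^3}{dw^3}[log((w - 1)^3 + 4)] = (6*w^6 - 36*w^5 + 90*w^4 - 288*w^3 + 594*w^2 - 540*w + 270)/(w^9 - 9*w^8 + 36*w^7 - 72*w^6 + 54*w^5 + 54*w^4 - 108*w^3 + 81*w + 27)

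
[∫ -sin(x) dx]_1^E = cos(E) - cos(1)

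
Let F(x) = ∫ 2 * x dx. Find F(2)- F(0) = 4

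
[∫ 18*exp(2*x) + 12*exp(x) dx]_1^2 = -(2 + 3*E)^2 + (2 + 3*exp(2))^2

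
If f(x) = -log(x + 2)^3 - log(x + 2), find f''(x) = (3*log(x + 2)^2 - 6*log(x + 2) + 1)/(x^2 + 4*x + 4)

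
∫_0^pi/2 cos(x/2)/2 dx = sqrt(2)/2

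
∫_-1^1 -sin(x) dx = 0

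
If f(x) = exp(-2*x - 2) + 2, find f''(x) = 4*exp(-2*x - 2)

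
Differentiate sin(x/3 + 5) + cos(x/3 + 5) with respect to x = sqrt(2)*cos(x/3 + pi/4 + 5)/3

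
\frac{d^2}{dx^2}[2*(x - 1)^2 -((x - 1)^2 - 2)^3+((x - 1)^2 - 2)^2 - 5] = -30*x^4 + 120*x^3 - 96*x^2 - 48*x + 26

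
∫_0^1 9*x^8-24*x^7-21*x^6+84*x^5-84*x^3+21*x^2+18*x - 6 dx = -2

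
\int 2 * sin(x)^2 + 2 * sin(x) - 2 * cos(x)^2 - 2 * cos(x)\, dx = -sin(2*x) - 2*sqrt(2)*sin(x + pi/4) + C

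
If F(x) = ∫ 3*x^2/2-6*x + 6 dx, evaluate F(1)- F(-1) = 13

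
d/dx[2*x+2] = 2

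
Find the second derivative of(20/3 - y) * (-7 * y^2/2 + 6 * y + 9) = 21*y - 176/3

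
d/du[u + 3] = 1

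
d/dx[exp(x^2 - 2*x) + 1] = 2*x*exp(x^2 - 2*x) - 2*exp(x^2 - 2*x)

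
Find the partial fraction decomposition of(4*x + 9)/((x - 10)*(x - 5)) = -29/(5*(x - 5)) + 49/(5*(x - 10))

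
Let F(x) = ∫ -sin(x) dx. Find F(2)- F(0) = -1 + cos(2)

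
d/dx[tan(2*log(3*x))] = (2*tan(2*log(x) + 2*log(3))^2 + 2)/x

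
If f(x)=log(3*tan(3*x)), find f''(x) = 9*(tan(3*x)^4 - 1)/tan(3*x)^2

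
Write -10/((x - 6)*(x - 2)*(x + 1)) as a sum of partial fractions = -10/(21*(x + 1)) + 5/(6*(x - 2)) - 5/(14*(x - 6))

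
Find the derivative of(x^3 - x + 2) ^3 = 9*x^8 - 21*x^6 + 36*x^5 + 15*x^4 - 48*x^3 + 33*x^2 + 12*x - 12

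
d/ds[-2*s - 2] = -2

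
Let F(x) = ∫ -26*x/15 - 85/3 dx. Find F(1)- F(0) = -146/5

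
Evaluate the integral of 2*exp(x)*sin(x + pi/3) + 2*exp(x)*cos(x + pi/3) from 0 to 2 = -sqrt(3) + 2*exp(2)*sin(pi/3 + 2)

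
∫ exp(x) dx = exp(x) + C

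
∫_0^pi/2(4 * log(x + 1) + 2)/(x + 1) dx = 2*log(1 + pi/2)^2 + 2*log(1 + pi/2)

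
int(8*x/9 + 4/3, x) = 4*x^2/9 + 4*x/3 + C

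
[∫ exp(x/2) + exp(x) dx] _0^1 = -3 + E + 2*exp(1/2)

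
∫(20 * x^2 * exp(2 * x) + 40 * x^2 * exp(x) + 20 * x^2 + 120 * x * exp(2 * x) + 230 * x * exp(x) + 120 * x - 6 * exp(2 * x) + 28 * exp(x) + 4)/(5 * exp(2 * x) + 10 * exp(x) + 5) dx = 2*(2*x*(exp(x) + 1)*(5*x^2 + 45*x + 3) + 15*(3 - x)*exp(x))/(15*(exp(x) + 1)) + C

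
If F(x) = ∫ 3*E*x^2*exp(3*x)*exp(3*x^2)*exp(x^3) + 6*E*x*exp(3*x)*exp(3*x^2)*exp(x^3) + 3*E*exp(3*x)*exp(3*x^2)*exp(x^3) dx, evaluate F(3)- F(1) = -exp(8) + exp(64)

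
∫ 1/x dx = log(x) + C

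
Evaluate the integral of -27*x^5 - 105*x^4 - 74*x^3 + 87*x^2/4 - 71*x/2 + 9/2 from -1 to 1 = -37/2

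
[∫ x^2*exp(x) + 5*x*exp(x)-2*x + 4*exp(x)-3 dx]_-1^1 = -6 + exp(-1) + 5*E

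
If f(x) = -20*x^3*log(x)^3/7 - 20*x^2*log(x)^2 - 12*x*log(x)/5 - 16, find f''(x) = (-600*x^2*log(x)^3 - 1500*x^2*log(x)^2 - 600*x^2*log(x) - 1400*x*log(x)^2 - 4200*x*log(x) - 1400*x - 84)/(35*x)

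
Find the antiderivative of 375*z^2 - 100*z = 125*z^3 - 50*z^2 + C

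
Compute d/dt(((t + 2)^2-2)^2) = 4*t^3 + 24*t^2 + 40*t + 16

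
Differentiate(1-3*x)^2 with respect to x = 18*x - 6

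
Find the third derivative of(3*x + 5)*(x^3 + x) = 72*x + 30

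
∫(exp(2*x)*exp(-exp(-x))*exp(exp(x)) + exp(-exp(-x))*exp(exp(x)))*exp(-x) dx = exp(2*sinh(x)) + C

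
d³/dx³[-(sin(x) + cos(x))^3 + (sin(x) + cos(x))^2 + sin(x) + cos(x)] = 27*sqrt(2)*sin(3*x + pi/4)/2 - 8*cos(2*x) + sqrt(2)*cos(x + pi/4)/2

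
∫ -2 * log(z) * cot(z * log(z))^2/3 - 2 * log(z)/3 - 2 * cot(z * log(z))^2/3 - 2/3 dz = 2/(3*tan(z*log(z))) + C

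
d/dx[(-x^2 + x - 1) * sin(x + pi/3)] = -x^2*cos(x + pi/3) - 2*x*sin(x + pi/3) + x*cos(x + pi/3) + sqrt(2)*sin(x + pi/12)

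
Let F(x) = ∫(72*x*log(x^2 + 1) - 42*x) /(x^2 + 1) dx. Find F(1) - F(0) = -18 + 2*(3 - 3*log(2))^2 + 15*log(2)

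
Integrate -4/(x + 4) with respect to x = -4*log(x + 4) + C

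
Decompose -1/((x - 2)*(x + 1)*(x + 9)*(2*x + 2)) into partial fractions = 1/(1408*(x + 9)) + 5/(1152*(x + 1)) + 1/(48*(x + 1)^2) - 1/(198*(x - 2))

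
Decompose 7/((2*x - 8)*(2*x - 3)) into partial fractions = -7/(5*(2*x - 3)) + 7/(10*(x - 4))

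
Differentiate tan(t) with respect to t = cos(t)^(-2)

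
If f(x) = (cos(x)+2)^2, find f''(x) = -4*cos(x) - 2*cos(2*x)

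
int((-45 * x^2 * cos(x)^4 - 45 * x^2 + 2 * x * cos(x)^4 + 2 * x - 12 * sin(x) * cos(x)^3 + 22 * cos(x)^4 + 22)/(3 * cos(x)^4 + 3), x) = -5*x^3 + x^2/3 + 22*x/3 + log(cos(x)^4 + 1) + C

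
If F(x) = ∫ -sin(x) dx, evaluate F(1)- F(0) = -1 + cos(1)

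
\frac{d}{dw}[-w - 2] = -1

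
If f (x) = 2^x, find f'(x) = 2^x*log(2)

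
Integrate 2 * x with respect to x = x^2 + C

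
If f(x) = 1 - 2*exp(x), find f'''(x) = -2*exp(x)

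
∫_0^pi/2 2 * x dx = pi^2/4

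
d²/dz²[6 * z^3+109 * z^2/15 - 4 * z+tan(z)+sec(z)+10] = 36*z + 2*tan(z)^3 + 2*tan(z)^2*sec(z) + 2*tan(z) + sec(z) + 218/15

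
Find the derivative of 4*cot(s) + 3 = -4/sin(s)^2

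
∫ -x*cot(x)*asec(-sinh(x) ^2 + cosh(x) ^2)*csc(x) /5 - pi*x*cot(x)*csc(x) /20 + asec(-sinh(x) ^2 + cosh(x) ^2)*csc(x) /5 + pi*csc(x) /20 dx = pi*x*csc(x)/20 + C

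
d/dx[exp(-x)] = -exp(-x)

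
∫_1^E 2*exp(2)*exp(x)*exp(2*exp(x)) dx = -exp(2 + 2*E) + exp(2 + 2*exp(E))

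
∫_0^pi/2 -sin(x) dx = -1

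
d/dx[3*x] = 3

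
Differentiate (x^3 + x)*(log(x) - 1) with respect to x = 3*x^2*log(x) - 2*x^2 + log(x)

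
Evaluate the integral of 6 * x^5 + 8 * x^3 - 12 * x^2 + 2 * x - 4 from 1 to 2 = 64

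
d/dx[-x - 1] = -1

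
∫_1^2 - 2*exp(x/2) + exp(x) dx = -(-2 + exp(1/2))^2 + (-2 + E)^2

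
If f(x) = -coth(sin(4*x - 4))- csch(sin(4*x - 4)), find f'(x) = 4*(cosh(sin(4*(x - 1))) + 1)*cos(4*(x - 1))/sinh(sin(4*(x - 1)))^2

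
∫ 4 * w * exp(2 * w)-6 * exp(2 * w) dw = 2*(w - 2)*exp(2*w) + C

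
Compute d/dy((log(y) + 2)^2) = (2*log(y) + 4)/y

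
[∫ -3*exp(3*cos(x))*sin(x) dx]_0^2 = -exp(3) + exp(3*cos(2))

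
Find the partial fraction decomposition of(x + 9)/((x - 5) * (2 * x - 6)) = -3/(x - 3) + 7/(2*(x - 5))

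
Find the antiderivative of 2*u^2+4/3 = 2*u^3/3 + 4*u/3 + C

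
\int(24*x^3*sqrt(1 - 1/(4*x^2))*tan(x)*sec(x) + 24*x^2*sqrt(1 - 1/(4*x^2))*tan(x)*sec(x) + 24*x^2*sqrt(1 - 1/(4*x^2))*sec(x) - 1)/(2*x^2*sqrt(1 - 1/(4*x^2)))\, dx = (12*x + 12)*sec(x) + asec(-2*x) + C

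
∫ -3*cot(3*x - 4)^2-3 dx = cot(3*x - 4) + C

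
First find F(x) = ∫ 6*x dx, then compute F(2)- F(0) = 12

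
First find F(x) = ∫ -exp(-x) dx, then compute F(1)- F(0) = -1 + exp(-1)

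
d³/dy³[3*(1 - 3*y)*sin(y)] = 9*y*cos(y) + 27*sin(y) - 3*cos(y)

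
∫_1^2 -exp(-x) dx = -exp(-1) + exp(-2)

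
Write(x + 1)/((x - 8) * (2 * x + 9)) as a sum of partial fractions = 7/(25*(2*x + 9)) + 9/(25*(x - 8))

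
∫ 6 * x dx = 3*x^2 + C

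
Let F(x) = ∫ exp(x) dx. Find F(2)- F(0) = -1 + exp(2)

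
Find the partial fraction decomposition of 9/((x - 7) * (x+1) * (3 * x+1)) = -81/(44*(3*x + 1)) + 9/(16*(x + 1)) + 9/(176*(x - 7))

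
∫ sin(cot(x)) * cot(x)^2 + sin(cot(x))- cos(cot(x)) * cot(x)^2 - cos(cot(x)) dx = sqrt(2)*sin(pi/4 + 1/tan(x)) + C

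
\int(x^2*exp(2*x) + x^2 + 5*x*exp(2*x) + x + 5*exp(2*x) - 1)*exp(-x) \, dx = 2*(x^2 + 3*x + 2)*sinh(x) + C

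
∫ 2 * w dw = w^2 + C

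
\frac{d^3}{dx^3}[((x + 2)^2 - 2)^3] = 120*x^3 + 720*x^2 + 1296*x + 672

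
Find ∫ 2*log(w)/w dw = log(w)^2 + C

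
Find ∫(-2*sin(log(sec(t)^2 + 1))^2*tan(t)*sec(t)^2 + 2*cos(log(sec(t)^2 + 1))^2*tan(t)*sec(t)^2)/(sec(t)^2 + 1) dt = sin(2*log(tan(t)^2 + 2))/2 + C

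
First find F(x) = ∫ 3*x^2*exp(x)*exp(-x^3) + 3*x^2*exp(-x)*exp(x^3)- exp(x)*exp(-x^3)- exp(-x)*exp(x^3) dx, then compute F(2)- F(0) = -exp(-6) + exp(6)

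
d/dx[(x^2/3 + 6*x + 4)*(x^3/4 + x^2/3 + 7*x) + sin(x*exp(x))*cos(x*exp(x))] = 5*x^4/12 + 58*x^3/9 + 16*x^2 - 2*x*exp(x)*sin(x*exp(x))^2 + x*exp(x) + 260*x/3 - 2*exp(x)*sin(x*exp(x))^2 + exp(x) + 28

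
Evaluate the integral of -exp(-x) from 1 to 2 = -exp(-1) + exp(-2)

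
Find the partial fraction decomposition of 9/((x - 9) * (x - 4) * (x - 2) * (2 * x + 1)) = -8/(95*(2*x + 1)) + 9/(70*(x - 2)) - 1/(10*(x - 4)) + 9/(665*(x - 9))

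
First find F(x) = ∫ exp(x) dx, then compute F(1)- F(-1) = E - exp(-1)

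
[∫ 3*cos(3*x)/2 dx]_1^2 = sin(6)/2 - sin(3)/2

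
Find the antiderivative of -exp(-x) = exp(-x) + C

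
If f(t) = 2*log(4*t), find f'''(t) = 4/t^3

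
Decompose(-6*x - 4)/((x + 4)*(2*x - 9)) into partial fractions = -62/(17*(2*x - 9)) - 20/(17*(x + 4))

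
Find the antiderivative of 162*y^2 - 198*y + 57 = 54*y^3 - 99*y^2 + 57*y + C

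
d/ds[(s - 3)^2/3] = 2*s/3 - 2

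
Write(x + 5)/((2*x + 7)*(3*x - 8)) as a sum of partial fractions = 23/(37*(3*x - 8)) - 3/(37*(2*x + 7))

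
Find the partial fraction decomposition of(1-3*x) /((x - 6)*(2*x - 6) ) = 4/(3*(x - 3)) - 17/(6*(x - 6))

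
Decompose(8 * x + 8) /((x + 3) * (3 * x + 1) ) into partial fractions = 2/(3*x + 1) + 2/(x + 3)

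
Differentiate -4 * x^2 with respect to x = -8*x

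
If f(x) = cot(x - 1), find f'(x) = -1/sin(x - 1)^2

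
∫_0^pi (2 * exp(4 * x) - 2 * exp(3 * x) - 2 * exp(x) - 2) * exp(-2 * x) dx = -1 + (-1 - exp(-pi) + exp(pi))^2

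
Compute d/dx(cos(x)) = -sin(x)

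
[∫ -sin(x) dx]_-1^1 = 0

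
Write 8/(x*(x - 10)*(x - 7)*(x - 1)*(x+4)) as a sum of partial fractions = 1/(385*(x + 4)) + 4/(135*(x - 1)) - 4/(693*(x - 7)) + 2/(945*(x - 10)) - 1/(35*x)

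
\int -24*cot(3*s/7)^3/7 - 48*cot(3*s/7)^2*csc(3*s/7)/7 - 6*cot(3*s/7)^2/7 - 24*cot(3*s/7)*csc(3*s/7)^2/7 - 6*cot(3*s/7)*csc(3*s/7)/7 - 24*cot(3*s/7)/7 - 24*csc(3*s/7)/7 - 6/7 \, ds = 4*(cot(3*s/7) + csc(3*s/7))^2 + 2*cot(3*s/7) + 2*csc(3*s/7) + C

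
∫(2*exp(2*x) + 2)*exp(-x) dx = 4*sinh(x) + C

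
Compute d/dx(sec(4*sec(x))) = 4*tan(x)*tan(4*sec(x))*sec(x)*sec(4*sec(x))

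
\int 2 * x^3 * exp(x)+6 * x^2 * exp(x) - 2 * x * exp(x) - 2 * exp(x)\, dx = 2*x*(x^2 - 1)*exp(x) + C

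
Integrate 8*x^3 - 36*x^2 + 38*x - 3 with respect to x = 2*x^4 - 12*x^3 + 19*x^2 - 3*x + C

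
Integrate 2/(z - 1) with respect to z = 2*log(z - 1) + C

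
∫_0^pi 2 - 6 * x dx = (1 - pi)*(1 + 3*pi) - 1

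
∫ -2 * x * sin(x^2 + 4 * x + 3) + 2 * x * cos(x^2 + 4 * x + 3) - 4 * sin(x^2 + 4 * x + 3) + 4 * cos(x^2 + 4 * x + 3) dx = sin((x + 2)^2 - 1) + cos((x + 2)^2 - 1) + C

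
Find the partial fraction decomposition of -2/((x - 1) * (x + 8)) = 2/(9*(x + 8)) - 2/(9*(x - 1))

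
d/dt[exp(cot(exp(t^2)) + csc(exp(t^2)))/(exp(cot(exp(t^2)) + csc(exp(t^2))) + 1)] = -2*t*(cos(exp(t^2)) + 1)*exp(t^2)*exp(1/sin(exp(t^2)))*exp(1/tan(exp(t^2)))/((exp(1/sin(exp(t^2)))*exp(1/tan(exp(t^2))) + 1)^2*sin(exp(t^2))^2)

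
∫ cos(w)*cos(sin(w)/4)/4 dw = sin(sin(w)/4) + C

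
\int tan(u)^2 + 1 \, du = tan(u) + C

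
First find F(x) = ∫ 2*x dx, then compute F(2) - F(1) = 3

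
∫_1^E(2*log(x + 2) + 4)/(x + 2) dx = -(log(3) + 2)^2 + (log(2 + E) + 2)^2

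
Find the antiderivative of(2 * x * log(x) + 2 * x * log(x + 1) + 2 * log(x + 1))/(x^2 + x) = 2*log(x)*log(x + 1) + C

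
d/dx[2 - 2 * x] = -2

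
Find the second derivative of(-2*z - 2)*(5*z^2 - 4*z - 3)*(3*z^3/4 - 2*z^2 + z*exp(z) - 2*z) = -10*z^4*exp(z) - 225*z^4 - 82*z^3*exp(z) + 370*z^3 - 118*z^2*exp(z) + 414*z^2 + 50*z*exp(z) - 117*z + 40*exp(z) - 80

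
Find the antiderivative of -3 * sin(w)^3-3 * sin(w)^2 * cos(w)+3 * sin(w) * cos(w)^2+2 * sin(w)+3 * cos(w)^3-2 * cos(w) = -2*sqrt(2)*sin(w + pi/4)*cos(w + pi/4)^2 + C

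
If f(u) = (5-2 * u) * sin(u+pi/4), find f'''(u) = 2*u*cos(u + pi/4) + 6*sin(u + pi/4) - 5*cos(u + pi/4)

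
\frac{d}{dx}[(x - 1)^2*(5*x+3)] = 15*x^2 - 14*x - 1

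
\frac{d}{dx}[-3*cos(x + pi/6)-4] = 3*sin(x + pi/6)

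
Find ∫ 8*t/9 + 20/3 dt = 4*t^2/9 + 20*t/3 + C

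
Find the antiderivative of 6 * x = 3*x^2 + C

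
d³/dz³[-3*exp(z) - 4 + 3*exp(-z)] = (-3*exp(2*z) - 3)*exp(-z)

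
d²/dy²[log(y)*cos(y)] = -(y^2*log(y)*cos(y) + 2*y*sin(y) + cos(y))/y^2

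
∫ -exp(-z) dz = exp(-z) + C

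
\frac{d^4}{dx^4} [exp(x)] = exp(x)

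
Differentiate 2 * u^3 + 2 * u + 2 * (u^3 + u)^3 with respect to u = 18*u^8 + 42*u^6 + 30*u^4 + 12*u^2 + 2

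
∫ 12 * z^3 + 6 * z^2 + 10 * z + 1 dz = 3*z^4 + 2*z^3 + 5*z^2 + z + C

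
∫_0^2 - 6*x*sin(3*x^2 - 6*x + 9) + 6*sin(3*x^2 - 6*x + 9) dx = 0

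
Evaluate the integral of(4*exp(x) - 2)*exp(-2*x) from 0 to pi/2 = -1 + (-2 + exp(-pi/2))^2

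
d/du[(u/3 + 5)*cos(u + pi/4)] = -u*sin(u + pi/4)/3 - 5*sin(u + pi/4) + cos(u + pi/4)/3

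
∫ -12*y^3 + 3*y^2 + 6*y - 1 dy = -3*y^4 + y^3 + 3*y^2 - y + C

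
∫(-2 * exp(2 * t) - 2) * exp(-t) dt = -4*sinh(t) + C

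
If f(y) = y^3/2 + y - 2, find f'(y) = 3*y^2/2 + 1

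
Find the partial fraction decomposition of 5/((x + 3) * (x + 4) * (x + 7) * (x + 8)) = -1/(4*(x + 8)) + 5/(12*(x + 7)) - 5/(12*(x + 4)) + 1/(4*(x + 3))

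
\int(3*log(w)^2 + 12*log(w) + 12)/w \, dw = (log(w) + 2)^3 + C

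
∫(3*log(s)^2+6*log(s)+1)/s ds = (log(s) + 1)^3 - 2*log(s) + C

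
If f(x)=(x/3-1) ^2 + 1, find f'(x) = 2*x/9 - 2/3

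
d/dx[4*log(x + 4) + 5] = 4/(x + 4)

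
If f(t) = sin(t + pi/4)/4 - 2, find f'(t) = cos(t + pi/4)/4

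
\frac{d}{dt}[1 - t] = -1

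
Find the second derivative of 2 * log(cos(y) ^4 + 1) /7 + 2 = (-32*sin(y)^4 + 40*sin(y)^2 - 8*cos(y)^6 - 8)/(7*cos(y)^8 + 14*cos(y)^4 + 7)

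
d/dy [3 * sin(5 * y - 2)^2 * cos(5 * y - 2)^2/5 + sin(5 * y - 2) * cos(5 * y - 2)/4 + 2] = 3*sin(20*y - 8)/2 + 5*cos(10*y - 4)/4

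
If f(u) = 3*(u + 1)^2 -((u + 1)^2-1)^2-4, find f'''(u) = -24*u - 24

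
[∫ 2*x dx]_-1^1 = 0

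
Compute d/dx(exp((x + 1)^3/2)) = 3*x^2*exp(x^3/2 + 3*x^2/2 + 3*x/2 + 1/2)/2 + 3*x*exp(x^3/2 + 3*x^2/2 + 3*x/2 + 1/2) + 3*exp(x^3/2 + 3*x^2/2 + 3*x/2 + 1/2)/2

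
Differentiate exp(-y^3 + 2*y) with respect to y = -3*y^2*exp(-y^3 + 2*y) + 2*exp(-y^3 + 2*y)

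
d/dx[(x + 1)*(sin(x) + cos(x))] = -x*sin(x) + x*cos(x) + 2*cos(x)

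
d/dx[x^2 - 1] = 2*x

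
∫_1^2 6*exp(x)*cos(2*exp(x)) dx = -3*sin(2*E) + 3*sin(2*exp(2))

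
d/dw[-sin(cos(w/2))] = sin(w/2)*cos(cos(w/2))/2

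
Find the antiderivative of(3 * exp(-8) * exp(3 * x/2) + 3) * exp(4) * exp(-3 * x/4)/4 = 2*sinh(3*x/4 - 4) + C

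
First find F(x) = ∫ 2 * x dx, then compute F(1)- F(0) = 1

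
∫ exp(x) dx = exp(x) + C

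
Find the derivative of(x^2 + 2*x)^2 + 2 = 4*x^3 + 12*x^2 + 8*x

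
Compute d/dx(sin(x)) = cos(x)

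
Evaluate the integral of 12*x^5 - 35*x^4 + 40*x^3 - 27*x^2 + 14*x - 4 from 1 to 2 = 13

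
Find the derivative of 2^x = 2^x*log(2)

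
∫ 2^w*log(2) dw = 2^w + C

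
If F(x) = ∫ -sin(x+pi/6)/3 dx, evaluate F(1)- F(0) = -sqrt(3)/6 + cos(pi/6 + 1)/3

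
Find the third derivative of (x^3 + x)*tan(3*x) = 162*x^3*tan(3*x)^4 + 216*x^3*tan(3*x)^2 + 54*x^3 + 162*x^2*tan(3*x)^3 + 162*x^2*tan(3*x) + 162*x*tan(3*x)^4 + 270*x*tan(3*x)^2 + 108*x + 54*tan(3*x)^3 + 60*tan(3*x)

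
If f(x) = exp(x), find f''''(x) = exp(x)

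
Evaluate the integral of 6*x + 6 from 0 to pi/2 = -3 + 3*(1 + pi/2)^2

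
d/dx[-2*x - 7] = -2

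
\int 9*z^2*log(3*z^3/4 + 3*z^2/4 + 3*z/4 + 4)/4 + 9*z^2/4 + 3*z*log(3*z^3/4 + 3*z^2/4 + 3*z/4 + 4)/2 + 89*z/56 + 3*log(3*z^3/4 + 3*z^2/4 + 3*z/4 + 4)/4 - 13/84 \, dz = z/6 + 5*(z - 12)^2/112 + (3*z^3 + 3*z^2 + 3*z + 16)*log(3*z^3/4 + 3*z^2/4 + 3*z/4 + 4)/4 + C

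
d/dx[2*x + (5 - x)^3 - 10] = -3*x^2 + 30*x - 73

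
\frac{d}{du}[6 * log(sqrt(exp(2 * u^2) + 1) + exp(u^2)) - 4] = (12*u*sqrt(exp(2*u^2) + 1)*exp(u^2) + 12*u*exp(2*u^2))/(sqrt(exp(2*u^2) + 1)*exp(u^2) + exp(2*u^2) + 1)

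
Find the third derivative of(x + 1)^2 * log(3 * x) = (2*x^2 - 2*x + 2)/x^3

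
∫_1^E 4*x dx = -2 + 2*exp(2)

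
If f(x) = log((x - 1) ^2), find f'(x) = 2/(x - 1)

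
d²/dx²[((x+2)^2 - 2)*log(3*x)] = (2*x^2*log(x) + 2*x^2*log(3) + 3*x^2 + 4*x - 2)/x^2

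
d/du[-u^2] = -2*u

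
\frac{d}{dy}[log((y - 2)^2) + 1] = 2/(y - 2)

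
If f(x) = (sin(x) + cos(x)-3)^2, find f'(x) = 2*cos(2*x) - 6*sqrt(2)*cos(x + pi/4)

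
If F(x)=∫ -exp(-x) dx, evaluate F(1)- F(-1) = -E + exp(-1)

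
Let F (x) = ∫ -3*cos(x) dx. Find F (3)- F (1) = -3*sin(3) + 3*sin(1)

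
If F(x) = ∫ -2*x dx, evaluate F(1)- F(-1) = 0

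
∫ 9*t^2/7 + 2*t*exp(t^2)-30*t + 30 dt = 3*t^3/7 - 15*t^2 + 30*t + exp(t^2) + C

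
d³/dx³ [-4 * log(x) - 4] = -8/x^3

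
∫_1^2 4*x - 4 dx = 2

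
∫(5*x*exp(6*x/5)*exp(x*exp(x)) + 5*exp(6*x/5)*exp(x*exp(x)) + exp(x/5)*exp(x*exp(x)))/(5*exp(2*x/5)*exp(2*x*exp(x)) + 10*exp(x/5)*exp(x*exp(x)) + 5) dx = exp(x*(5*exp(x) + 1)/5)/(exp(x*(5*exp(x) + 1)/5) + 1) + C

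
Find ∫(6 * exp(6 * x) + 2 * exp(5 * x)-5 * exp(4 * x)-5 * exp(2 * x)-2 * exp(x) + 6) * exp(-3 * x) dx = -10*sinh(x) + 4*sinh(3*x) + 2*cosh(2*x) + C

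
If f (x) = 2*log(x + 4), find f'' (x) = -2/(x^2 + 8*x + 16)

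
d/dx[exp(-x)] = -exp(-x)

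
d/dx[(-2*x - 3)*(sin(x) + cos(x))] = 2*x*sin(x) - 2*x*cos(x) + sin(x) - 5*cos(x)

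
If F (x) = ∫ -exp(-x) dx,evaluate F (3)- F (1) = -exp(-1) + exp(-3)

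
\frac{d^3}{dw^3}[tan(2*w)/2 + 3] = 24*tan(2*w)^4 + 32*tan(2*w)^2 + 8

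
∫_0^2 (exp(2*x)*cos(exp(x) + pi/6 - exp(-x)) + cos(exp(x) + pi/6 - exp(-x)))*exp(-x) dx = -1/2 + sin(-exp(-2) + pi/6 + exp(2))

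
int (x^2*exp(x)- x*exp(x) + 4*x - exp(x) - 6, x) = (exp(x) + 2)*(x^2 - 3*x + 2) + C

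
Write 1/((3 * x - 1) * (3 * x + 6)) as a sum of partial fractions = 1/(7*(3*x - 1)) - 1/(21*(x + 2))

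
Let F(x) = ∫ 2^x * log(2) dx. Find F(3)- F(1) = 6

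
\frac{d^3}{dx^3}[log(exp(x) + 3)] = (-3*exp(2*x) + 9*exp(x))/(exp(3*x) + 9*exp(2*x) + 27*exp(x) + 27)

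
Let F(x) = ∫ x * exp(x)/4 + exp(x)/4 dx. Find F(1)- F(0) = E/4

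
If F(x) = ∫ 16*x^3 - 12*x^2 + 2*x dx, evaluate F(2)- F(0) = 36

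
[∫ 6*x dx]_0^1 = 3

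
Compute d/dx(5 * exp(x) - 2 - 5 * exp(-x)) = (5*exp(2*x) + 5)*exp(-x)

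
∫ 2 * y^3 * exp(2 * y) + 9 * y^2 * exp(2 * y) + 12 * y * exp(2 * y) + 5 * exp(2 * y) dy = (y + 1)^3*exp(2*y) + C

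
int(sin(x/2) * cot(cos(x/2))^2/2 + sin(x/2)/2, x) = cot(cos(x/2)) + C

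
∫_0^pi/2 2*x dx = pi^2/4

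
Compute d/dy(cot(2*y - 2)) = -2/sin(2*y - 2)^2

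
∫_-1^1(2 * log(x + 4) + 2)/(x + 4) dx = -(1 + log(3))^2 + (1 + log(5))^2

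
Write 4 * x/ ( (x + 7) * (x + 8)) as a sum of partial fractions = 32/(x + 8) - 28/(x + 7)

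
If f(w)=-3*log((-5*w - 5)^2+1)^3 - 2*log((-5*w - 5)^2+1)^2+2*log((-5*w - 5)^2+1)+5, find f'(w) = (-450*w*log(25*w^2 + 50*w + 26)^2 - 200*w*log(25*w^2 + 50*w + 26) + 100*w - 450*log(25*w^2 + 50*w + 26)^2 - 200*log(25*w^2 + 50*w + 26) + 100)/(25*w^2 + 50*w + 26)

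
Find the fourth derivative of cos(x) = cos(x)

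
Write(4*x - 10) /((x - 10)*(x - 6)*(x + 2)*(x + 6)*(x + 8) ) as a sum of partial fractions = -1/(72*(x + 8)) + 17/(768*(x + 6)) - 1/(128*(x + 2)) - 1/(384*(x - 6)) + 5/(2304*(x - 10))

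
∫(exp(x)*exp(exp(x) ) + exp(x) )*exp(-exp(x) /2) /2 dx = 2*sinh(exp(x)/2) + C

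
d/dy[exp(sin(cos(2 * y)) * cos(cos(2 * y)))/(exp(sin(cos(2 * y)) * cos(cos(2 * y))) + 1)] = -4*sin(y)*cos(y)*cos(4*sin(y)^2 - 2)/(exp(sin(4*sin(y)^2 - 2)/2) + 2 + exp(-sin(4*sin(y)^2 - 2)/2))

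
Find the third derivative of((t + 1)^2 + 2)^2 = 24*t + 24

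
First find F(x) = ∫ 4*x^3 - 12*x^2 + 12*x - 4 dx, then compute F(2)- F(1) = 1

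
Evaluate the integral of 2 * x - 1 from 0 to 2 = 2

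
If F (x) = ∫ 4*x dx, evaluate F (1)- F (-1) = 0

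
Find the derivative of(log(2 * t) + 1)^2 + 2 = (2*log(t) + 2*log(2) + 2)/t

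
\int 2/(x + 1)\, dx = 2*log(x + 1) + C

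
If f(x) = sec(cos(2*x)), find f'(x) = -2*sin(2*x)*tan(cos(2*x))*sec(cos(2*x))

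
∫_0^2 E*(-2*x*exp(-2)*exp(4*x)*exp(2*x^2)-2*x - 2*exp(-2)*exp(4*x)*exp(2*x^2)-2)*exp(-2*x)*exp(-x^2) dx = -exp(7) - E + exp(-7) + exp(-1)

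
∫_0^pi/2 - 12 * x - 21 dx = (-3*pi/2 - 3)*(pi + 5) + 15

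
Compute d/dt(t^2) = 2*t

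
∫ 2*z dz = z^2 + C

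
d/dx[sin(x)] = cos(x)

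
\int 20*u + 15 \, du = 10*u^2 + 15*u + C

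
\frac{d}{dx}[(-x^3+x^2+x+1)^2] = 6*x^5 - 10*x^4 - 4*x^3 + 6*x + 2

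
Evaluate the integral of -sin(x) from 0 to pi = -2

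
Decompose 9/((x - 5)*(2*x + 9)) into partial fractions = -18/(19*(2*x + 9)) + 9/(19*(x - 5))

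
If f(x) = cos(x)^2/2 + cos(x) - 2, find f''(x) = -cos(x) - cos(2*x)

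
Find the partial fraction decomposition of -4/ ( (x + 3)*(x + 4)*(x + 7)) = -1/(3*(x + 7)) + 4/(3*(x + 4)) - 1/(x + 3)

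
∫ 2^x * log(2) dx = 2^x + C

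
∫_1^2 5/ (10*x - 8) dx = log(6)/2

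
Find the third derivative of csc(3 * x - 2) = -162*cot(3*x - 2)^3*csc(3*x - 2) - 135*cot(3*x - 2)*csc(3*x - 2)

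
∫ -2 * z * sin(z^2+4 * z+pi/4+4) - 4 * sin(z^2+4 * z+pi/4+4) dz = cos((z + 2)^2 + pi/4) + C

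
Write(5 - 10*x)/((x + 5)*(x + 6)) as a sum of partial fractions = -65/(x + 6) + 55/(x + 5)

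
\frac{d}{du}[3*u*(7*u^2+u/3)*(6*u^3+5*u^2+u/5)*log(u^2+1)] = (3780*u^7*log(u^2 + 1) + 1260*u^7 + 2775*u^6*log(u^2 + 1) + 1110*u^6 + 3964*u^5*log(u^2 + 1) + 92*u^5 + 2778*u^4*log(u^2 + 1) + 2*u^4 + 184*u^3*log(u^2 + 1) + 3*u^2*log(u^2 + 1))/(5*u^2 + 5)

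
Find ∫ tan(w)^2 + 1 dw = tan(w) + C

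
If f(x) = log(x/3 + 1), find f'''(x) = 2/(x^3 + 9*x^2 + 27*x + 27)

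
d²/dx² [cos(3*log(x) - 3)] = (3*sin(3*log(x) - 3) - 9*cos(3*log(x) - 3))/x^2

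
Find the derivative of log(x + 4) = 1/(x + 4)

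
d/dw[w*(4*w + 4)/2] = 4*w + 2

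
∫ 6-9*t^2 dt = -3*t^3 + 6*t + C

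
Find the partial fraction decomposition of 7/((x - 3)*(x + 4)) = -1/(x + 4) + 1/(x - 3)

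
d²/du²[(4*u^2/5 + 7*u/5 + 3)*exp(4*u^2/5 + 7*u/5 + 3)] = 256*u^4*exp(4*u^2/5 + 7*u/5 + 3)/125 + 896*u^3*exp(4*u^2/5 + 7*u/5 + 3)/125 + 548*u^2*exp(4*u^2/5 + 7*u/5 + 3)/25 + 3423*u*exp(4*u^2/5 + 7*u/5 + 3)/125 + 81*exp(4*u^2/5 + 7*u/5 + 3)/5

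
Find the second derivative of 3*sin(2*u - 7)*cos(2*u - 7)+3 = -24*sin(4*u - 14)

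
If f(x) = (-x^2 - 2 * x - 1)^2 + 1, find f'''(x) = 24*x + 24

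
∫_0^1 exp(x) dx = -1 + E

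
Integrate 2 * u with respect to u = u^2 + C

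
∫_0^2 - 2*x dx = -4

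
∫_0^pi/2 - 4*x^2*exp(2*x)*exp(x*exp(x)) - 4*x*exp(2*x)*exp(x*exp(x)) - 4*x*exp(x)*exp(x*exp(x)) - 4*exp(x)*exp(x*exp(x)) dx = -2*pi*exp(pi/2 + pi*exp(pi/2)/2)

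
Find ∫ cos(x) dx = sin(x) + C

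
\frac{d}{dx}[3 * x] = 3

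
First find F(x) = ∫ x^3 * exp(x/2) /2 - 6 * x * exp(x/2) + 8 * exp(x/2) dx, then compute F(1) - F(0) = 8 - exp(1/2)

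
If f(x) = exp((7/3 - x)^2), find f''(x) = 4*x^2*exp(x^2 - 14*x/3 + 49/9) - 56*x*exp(x^2 - 14*x/3 + 49/9)/3 + 214*exp(x^2 - 14*x/3 + 49/9)/9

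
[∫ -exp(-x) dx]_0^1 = -1 + exp(-1)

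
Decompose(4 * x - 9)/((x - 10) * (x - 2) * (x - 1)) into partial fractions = -5/(9*(x - 1)) + 1/(8*(x - 2)) + 31/(72*(x - 10))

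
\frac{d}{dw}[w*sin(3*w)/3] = w*cos(3*w) + sin(3*w)/3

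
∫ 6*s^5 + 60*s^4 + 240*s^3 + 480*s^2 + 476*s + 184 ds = s^6 + 12*s^5 + 60*s^4 + 160*s^3 + 238*s^2 + 184*s + C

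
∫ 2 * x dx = x^2 + C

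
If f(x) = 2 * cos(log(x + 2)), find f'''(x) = (-2*sin(log(x + 2)) + 6*cos(log(x + 2)))/(x^3 + 6*x^2 + 12*x + 8)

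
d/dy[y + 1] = 1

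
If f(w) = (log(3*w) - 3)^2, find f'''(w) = (4*log(w) - 18 + 4*log(3))/w^3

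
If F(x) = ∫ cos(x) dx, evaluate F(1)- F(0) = sin(1)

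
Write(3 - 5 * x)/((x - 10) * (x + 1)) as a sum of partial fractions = -8/(11*(x + 1)) - 47/(11*(x - 10))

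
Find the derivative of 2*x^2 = 4*x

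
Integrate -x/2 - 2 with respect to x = -x^2/4 - 2*x + C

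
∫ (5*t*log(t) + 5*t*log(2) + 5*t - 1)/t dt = (5*t - 1)*log(2*t) + C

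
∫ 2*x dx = x^2 + C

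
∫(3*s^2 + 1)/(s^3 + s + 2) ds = log(s^3 + s + 2) + C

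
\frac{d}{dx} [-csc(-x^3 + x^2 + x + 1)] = 2*(-3*x^2 + 2*x + 1)*cos(-x^3 + x^2 + x + 1)/(1 - cos(2*(-x^3 + x^2 + x + 1)))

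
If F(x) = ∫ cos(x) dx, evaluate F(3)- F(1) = -sin(1) + sin(3)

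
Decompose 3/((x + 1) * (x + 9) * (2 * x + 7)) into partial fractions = -12/(55*(2*x + 7)) + 3/(88*(x + 9)) + 3/(40*(x + 1))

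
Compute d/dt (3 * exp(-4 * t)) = -12*exp(-4*t)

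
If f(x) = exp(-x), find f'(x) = -exp(-x)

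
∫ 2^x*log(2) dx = 2^x + C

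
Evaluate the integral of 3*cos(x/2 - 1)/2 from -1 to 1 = -3*sin(1/2) + 3*sin(3/2)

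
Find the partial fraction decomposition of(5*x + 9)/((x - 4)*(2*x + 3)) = -3/(11*(2*x + 3)) + 29/(11*(x - 4))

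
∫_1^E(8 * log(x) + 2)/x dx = 6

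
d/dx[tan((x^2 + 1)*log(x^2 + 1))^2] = 4*x*log(x^2 + 1)*tan(x^2*log(x^2 + 1) + log(x^2 + 1))^3 + 4*x*log(x^2 + 1)*tan(x^2*log(x^2 + 1) + log(x^2 + 1)) + 4*x*tan(x^2*log(x^2 + 1) + log(x^2 + 1))^3 + 4*x*tan(x^2*log(x^2 + 1) + log(x^2 + 1))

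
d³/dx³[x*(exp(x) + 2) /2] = x*exp(x)/2 + 3*exp(x)/2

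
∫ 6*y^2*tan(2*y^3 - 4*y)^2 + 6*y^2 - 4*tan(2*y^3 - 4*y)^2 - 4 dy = tan(2*y*(y^2 - 2)) + C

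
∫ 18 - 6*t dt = -3*t^2 + 18*t + C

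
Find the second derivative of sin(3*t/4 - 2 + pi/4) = -9*sin(3*t/4 - 2 + pi/4)/16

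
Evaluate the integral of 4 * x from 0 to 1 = 2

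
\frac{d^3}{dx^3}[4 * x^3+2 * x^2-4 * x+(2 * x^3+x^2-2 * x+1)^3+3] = 4032*x^6 + 4032*x^5 - 3780*x^4 - 1320*x^3 + 1800*x^2 - 216*x - 60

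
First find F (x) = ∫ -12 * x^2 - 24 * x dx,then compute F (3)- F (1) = -200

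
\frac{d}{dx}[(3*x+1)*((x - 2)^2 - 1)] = 9*x^2 - 22*x + 5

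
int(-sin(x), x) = cos(x) + C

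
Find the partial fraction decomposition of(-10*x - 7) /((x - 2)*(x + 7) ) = -7/(x + 7) - 3/(x - 2)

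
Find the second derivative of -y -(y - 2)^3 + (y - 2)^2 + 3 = 14 - 6*y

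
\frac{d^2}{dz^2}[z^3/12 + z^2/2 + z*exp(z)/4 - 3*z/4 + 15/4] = z*exp(z)/4 + z/2 + exp(z)/2 + 1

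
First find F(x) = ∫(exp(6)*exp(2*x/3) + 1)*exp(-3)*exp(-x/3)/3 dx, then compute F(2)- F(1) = -exp(10/3) - exp(-11/3) + exp(-10/3) + exp(11/3)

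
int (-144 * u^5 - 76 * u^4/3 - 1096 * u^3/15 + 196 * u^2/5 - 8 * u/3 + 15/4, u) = -24*u^6 - 76*u^5/15 - 274*u^4/15 + 196*u^3/15 - 4*u^2/3 + 15*u/4 + C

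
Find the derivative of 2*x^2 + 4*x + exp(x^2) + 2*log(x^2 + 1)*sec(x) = 2*(x^3*exp(x^2) + 2*x^3 + x^2*log(x^2 + 1)*sin(x)/cos(x)^2 + 2*x^2 + x*exp(x^2) + 2*x + 2*x/cos(x) + log(x^2 + 1)*sin(x)/cos(x)^2 + 2)/(x^2 + 1)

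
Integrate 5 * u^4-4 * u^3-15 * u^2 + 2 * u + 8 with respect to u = u^5 - u^4 - 5*u^3 + u^2 + 8*u + C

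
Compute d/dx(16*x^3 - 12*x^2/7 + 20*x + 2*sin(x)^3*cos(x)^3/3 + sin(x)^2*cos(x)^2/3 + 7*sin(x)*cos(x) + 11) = 48*x^2 - 24*x/7 + (1 - cos(2*x))^3/2 - 3*(1 - cos(2*x))^2/2 + sin(4*x)/6 + 6*cos(2*x) + 21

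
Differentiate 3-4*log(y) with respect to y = -4/y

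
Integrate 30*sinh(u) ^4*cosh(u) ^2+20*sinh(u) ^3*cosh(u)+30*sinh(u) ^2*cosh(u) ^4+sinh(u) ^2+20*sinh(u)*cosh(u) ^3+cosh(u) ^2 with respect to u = 10*sinh(u)^3*cosh(u)^3 + sinh(2*u)/2 + 5*cosh(4*u)/4 + C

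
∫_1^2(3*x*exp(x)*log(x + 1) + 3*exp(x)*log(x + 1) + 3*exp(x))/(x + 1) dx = -3*E*log(2) + 3*exp(2)*log(3)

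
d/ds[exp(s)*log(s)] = (s*exp(s)*log(s) + exp(s))/s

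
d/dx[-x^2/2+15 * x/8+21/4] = 15/8 - x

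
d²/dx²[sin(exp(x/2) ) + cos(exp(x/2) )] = sqrt(2)*(exp(x/2)*cos(exp(x/2) + pi/4) - exp(x)*sin(exp(x/2) + pi/4))/4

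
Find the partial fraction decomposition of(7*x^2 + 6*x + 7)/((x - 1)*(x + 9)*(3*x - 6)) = 52/(33*(x + 9)) - 2/(3*(x - 1)) + 47/(33*(x - 2))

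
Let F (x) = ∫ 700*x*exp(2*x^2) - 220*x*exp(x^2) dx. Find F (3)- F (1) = -7*(-2 + 5*E)^2 - 30*E + 30*exp(9) + 7*(-2 + 5*exp(9))^2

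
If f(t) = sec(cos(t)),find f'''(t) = (sin(t)^2*sin(cos(t))/cos(cos(t)) - 6*sin(t)^2*sin(cos(t))/cos(cos(t))^3 + sin(cos(t))/cos(cos(t)) - 3*cos(t) + 6*cos(t)/cos(cos(t))^2)*sin(t)/cos(cos(t))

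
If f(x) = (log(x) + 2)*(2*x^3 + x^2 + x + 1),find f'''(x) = (12*x^3*log(x) + 46*x^3 + 2*x^2 - x + 2)/x^3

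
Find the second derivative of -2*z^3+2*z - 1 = -12*z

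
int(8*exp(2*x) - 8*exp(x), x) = 4*(1 - exp(x))^2 + C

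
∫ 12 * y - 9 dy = 6*y^2 - 9*y + C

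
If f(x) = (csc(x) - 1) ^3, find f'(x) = -3*(sin(x) - 1)^2*cos(x)/sin(x)^4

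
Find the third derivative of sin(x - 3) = -cos(x - 3)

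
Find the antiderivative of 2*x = x^2 + C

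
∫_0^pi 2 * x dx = pi^2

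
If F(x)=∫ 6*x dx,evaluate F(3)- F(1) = 24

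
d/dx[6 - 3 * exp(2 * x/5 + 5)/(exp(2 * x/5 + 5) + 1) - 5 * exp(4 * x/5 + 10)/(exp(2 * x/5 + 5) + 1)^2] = (-6*exp(2*x/5 + 5) - 26*exp(4*x/5 + 10))/(5*exp(15)*exp(6*x/5) + 15*exp(10)*exp(4*x/5) + 15*exp(5)*exp(2*x/5) + 5)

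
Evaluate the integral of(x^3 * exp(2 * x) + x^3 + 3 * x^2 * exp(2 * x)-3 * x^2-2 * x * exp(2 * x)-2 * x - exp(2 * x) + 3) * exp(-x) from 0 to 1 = 0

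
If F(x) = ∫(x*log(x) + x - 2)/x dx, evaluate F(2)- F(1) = 0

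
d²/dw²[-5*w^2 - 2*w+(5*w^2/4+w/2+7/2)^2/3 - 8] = 25*w^2/4 + 5*w/2 - 4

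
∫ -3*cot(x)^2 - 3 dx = 3*cot(x) + C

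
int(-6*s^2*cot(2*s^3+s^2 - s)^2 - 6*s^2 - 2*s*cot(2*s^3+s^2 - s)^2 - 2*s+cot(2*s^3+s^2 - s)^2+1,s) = cot(s*(2*s^2 + s - 1)) + C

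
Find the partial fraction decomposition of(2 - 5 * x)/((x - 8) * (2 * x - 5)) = 21/(11*(2*x - 5)) - 38/(11*(x - 8))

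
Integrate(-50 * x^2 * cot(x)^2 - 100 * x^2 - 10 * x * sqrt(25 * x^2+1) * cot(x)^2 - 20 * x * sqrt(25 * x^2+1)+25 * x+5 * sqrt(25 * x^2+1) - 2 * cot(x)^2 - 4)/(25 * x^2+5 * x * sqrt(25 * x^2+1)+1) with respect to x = -2*x + log(5*x + sqrt(25*x^2 + 1)) + 2*cot(x) + C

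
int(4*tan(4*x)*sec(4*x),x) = sec(4*x) + C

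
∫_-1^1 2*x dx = 0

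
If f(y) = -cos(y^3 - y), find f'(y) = (3*y^2 - 1)*sin(y*(y^2 - 1))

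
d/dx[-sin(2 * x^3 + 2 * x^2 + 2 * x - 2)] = -2*(3*x^2 + 2*x + 1)*cos(2*(x^3 + x^2 + x - 1))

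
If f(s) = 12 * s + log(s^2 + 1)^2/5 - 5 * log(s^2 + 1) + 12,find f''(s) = (-4*s^2*log(s^2 + 1) + 58*s^2 + 4*log(s^2 + 1) - 50)/(5*s^4 + 10*s^2 + 5)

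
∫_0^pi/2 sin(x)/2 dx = 1/2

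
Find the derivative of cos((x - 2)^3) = -3*(x - 2)^2*sin(x^3 - 6*x^2 + 12*x - 8)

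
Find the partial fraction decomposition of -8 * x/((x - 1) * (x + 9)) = -36/(5*(x + 9)) - 4/(5*(x - 1))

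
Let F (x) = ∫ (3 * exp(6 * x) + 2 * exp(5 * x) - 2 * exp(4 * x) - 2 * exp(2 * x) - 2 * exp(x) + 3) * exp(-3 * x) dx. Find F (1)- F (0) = -exp(-1) + E + (E - exp(-1))^2 + (E - exp(-1))^3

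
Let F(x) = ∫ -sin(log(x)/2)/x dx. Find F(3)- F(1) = -2 + 2*cos(log(3)/2)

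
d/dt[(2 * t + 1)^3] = 24*t^2 + 24*t + 6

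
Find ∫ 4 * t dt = 2*t^2 + C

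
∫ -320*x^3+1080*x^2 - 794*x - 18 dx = -80*x^4 + 360*x^3 - 397*x^2 - 18*x + C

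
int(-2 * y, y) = -y^2 + C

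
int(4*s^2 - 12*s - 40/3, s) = 4*s^3/3 - 6*s^2 - 40*s/3 + C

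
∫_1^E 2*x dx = -1 + exp(2)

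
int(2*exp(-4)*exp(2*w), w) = exp(2*w - 4) + C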